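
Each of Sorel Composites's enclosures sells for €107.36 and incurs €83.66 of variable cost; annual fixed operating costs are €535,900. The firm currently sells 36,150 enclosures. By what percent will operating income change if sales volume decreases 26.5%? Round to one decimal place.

-70.8%

Contribution at this volume is 36,150 × €23.70 = €856,755.00.
Subtracting fixed costs: EBIT = €856,755.00 − €535,900 = €320,855.00.
Degree of operating leverage = €856,755.00 / €320,855.00 = 2.6702.
%ΔEBIT = DOL × %ΔSales = 2.6702 × -26.5% = -70.8%.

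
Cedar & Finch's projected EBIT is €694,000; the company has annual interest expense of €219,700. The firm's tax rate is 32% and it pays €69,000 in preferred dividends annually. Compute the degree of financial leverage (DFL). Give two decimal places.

Interest = €219,700.00.
Pre-tax preferred-dividend burden = €69,000 ÷ (1 − 0.32) = €101,470.59.
DFL = EBIT ÷ [EBIT − I − D_p/(1−t)] = €694,000 ÷ [€694,000 − €219,700.00 − €101,470.59] = €694,000 ÷ €372,829.41 = 1.8614.

1.86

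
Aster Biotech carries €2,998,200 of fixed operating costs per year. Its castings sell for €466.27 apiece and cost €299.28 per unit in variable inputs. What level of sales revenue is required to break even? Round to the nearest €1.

Contribution margin per unit = €466.27 − €299.28 = €166.99, a CM ratio of €166.99 ÷ €466.27 = 0.3581.
Break-even revenue = fixed costs × price ÷ CM = €2,998,200 × €466.27 ÷ €166.99 = €8,371,583.

€8,371,583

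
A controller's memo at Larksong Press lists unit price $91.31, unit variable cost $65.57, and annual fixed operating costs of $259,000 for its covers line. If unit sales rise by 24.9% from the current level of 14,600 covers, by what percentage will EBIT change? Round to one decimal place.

+80.1%

Contribution at this volume is 14,600 × $25.74 = $375,804.00.
Operating income = contribution − fixed costs = $375,804.00 − $259,000 = $116,804.00.
So DOL = total CM / EBIT = $375,804.00 / $116,804.00 = 3.2174.
%ΔEBIT = DOL × %ΔSales = 3.2174 × +24.9% = +80.1%.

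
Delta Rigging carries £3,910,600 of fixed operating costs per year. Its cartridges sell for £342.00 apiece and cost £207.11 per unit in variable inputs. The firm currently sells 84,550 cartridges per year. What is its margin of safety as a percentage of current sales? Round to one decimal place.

Contribution margin per unit = £342.00 − £207.11 = £134.89. Break-even units = £3,910,600 ÷ £134.89 = 28,991.03; break-even revenue = 28,991.03 × £342.00 = £9,914,932.17.
Actual sales revenue = 84,550 × £342.00 = £28,916,100.00.
Margin of safety = (£28,916,100.00 − £9,914,932.17) ÷ £28,916,100.00 = 65.7%.

65.7%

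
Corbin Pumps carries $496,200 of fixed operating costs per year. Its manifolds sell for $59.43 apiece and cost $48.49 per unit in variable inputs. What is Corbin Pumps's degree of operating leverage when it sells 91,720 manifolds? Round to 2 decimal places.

1.98

Contribution at this volume is 91,720 × $10.94 = $1,003,416.80.
Subtracting fixed costs: EBIT = $1,003,416.80 − $496,200 = $507,216.80.
Degree of operating leverage = $1,003,416.80 / $507,216.80 = 1.9783.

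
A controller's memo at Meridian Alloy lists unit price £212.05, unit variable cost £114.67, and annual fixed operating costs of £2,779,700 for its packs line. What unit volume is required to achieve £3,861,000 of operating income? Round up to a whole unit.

Each unit contributes £212.05 − £114.67 = £97.38.
Need Q such that Q × £97.38 − £2,779,700 = £3,861,000, i.e. Q = £6,640,700 / £97.38 = 68,193.67 → 68,194.

68,194 packs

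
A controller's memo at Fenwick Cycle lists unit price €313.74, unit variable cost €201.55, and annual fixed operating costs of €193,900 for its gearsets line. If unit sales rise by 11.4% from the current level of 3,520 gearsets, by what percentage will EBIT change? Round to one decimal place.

At 3,520 units, contribution = 3,520 × €112.19 = €394,908.80.
Operating income = contribution − fixed costs = €394,908.80 − €193,900 = €201,008.80.
DOL = contribution ÷ EBIT = €394,908.80 ÷ €201,008.80 = 1.9646.
Operating income changes by 1.9646 × +11.4% = +22.4%.

+22.4%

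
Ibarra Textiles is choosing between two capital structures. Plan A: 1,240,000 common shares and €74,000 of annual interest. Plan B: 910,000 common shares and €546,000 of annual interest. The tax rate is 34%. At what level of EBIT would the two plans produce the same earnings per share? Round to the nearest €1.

€1,847,576

At indifference, (EBIT − 74,000)(1 − t)/1,240,000 = (EBIT − 546,000)(1 − t)/910,000.
Cancelling (1 − t) and cross-multiplying: 910,000·(EBIT − 74,000) = 1,240,000·(EBIT − 546,000).
Solving, EBIT = (546,000·1,240,000 − 74,000·910,000) / (1,240,000 − 910,000) = 609,700,000,000 / 330,000 = 1,847,575.76.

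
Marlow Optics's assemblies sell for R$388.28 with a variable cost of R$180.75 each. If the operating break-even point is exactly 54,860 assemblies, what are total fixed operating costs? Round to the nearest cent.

R$11,385,095.80

Unit CM = price − variable cost = R$388.28 − R$180.75 = R$207.53.
Since BE = FC / CM, FC = 54,860 × R$207.53 = R$11,385,095.80.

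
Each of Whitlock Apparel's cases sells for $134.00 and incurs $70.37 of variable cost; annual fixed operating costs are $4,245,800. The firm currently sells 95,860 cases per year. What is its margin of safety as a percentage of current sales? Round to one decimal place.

Unit CM = price − variable cost = $134.00 − $70.37 = $63.63. Break-even units = $4,245,800 ÷ $63.63 = 66,726.39; break-even revenue = 66,726.39 × $134.00 = $8,941,335.85.
Actual sales revenue = 95,860 × $134.00 = $12,845,240.00.
Margin of safety = ($12,845,240.00 − $8,941,335.85) ÷ $12,845,240.00 = 30.4%.

30.4%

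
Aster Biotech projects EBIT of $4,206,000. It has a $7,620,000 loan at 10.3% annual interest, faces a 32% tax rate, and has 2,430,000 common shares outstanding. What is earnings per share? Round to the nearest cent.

Pre-tax income = $4,206,000 − $784,860.00 = $3,421,140.00.
After tax at 32%: net income = $3,421,140.00 × 0.68 = $2,326,375.20.
Per share: $2,326,375.20 / 2,430,000 shares = $0.96.

$0.96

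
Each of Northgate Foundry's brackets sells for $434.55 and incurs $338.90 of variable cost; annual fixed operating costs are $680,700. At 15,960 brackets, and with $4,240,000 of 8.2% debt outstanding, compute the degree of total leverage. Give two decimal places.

3.06

At 15,960 units, contribution = 15,960 × $95.65 = $1,526,574.00.
Subtracting fixed costs: EBIT = $1,526,574.00 − $680,700 = $845,874.00. Interest = $347,680.00.
DOL = $1,526,574.00 ÷ $845,874.00 = 1.8047; DFL = $845,874.00 ÷ $498,194.00 = 1.6979.
Combined leverage = 1.8047 × 1.6979 = 3.0642.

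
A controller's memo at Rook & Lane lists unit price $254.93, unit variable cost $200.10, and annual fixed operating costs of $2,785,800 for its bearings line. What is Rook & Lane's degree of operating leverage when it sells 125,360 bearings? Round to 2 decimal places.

1.68

At 125,360 units, contribution = 125,360 × $54.83 = $6,873,488.80.
EBIT = $6,873,488.80 − $2,785,800 = $4,087,688.80.
So DOL = total CM / EBIT = $6,873,488.80 / $4,087,688.80 = 1.6815.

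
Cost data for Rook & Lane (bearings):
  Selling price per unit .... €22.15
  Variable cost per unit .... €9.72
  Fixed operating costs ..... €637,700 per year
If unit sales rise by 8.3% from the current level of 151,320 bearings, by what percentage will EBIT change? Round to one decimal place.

At 151,320 units, contribution = 151,320 × €12.43 = €1,880,907.60.
EBIT = €1,880,907.60 − €637,700 = €1,243,207.60.
Degree of operating leverage = €1,880,907.60 / €1,243,207.60 = 1.5129.
Operating income changes by 1.5129 × +8.3% = +12.6%.

+12.6%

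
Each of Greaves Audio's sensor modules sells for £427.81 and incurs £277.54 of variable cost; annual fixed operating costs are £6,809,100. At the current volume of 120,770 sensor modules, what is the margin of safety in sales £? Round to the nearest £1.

£32,281,500

Unit CM = price − variable cost = £427.81 − £277.54 = £150.27. Break-even units = £6,809,100 ÷ £150.27 = 45,312.44; break-even revenue = 45,312.44 × £427.81 = £19,385,113.93.
Current sales = 120,770 × £427.81 = £51,666,613.70.
Margin of safety = £51,666,613.70 − £19,385,113.93 = £32,281,500.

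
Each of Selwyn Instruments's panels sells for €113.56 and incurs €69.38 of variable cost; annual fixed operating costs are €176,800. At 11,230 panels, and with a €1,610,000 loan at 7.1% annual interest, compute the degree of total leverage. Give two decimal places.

2.42

At 11,230 units, contribution = 11,230 × €44.18 = €496,141.40.
Operating income = contribution − fixed costs = €496,141.40 − €176,800 = €319,341.40. Interest = €114,310.00.
DOL = €496,141.40 ÷ €319,341.40 = 1.5536; DFL = €319,341.40 ÷ €205,031.40 = 1.5575.
Combined leverage = 1.5536 × 1.5575 = 2.4197.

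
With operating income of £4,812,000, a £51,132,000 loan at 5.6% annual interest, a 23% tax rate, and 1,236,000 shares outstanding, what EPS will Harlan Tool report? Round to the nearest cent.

Interest = £2,863,392.00, so EBT = £4,812,000 − £2,863,392.00 = £1,948,608.00.
Net income = £1,948,608.00 × (1 − 0.23) = £1,500,428.16.
Per share: £1,500,428.16 / 1,236,000 shares = £1.21.

£1.21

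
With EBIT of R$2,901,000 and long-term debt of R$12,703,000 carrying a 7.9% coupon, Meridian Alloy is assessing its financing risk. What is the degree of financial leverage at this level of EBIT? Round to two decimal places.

1.53

Interest = R$1,003,537.00.
Degree of financial leverage = EBIT / (EBIT − interest) = R$2,901,000 / R$1,897,463.00 = 1.5289.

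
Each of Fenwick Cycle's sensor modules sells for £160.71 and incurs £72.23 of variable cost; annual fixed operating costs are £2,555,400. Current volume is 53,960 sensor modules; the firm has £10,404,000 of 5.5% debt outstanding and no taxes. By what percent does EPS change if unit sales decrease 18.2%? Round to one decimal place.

Total contribution margin = 53,960 × £88.48 = £4,774,380.80.
Operating income = contribution − fixed costs = £4,774,380.80 − £2,555,400 = £2,218,980.80.
After interest of £572,220.00, pre-tax earnings = £1,646,760.80.
Degree of combined leverage = contribution ÷ (EBIT − I) = £4,774,380.80 ÷ £1,646,760.80 = 2.8993.
%ΔEPS = DCL × %ΔSales = 2.8993 × -18.2% = -52.8%.

-52.8%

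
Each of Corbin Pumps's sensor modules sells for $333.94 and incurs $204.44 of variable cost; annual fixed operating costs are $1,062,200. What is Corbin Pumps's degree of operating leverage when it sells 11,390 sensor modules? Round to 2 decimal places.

At 11,390 units, contribution = 11,390 × $129.50 = $1,475,005.00.
EBIT = $1,475,005.00 − $1,062,200 = $412,805.00.
Degree of operating leverage = $1,475,005.00 / $412,805.00 = 3.5731.

3.57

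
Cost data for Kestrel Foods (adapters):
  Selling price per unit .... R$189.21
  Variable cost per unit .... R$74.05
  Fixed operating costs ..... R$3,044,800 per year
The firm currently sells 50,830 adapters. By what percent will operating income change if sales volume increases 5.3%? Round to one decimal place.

+11.0%

At 50,830 units, contribution = 50,830 × R$115.16 = R$5,853,582.80.
Subtracting fixed costs: EBIT = R$5,853,582.80 − R$3,044,800 = R$2,808,782.80.
DOL = contribution ÷ EBIT = R$5,853,582.80 ÷ R$2,808,782.80 = 2.0840.
So EBIT moves 2.0840 × (+5.3%) = +11.0%.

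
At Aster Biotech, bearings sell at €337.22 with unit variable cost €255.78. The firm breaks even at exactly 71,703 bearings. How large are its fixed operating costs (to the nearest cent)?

€5,839,492.32

Each unit contributes €337.22 − €255.78 = €81.44.
Fixed costs = break-even units × CM = 71,703 × €81.44 = €5,839,492.32.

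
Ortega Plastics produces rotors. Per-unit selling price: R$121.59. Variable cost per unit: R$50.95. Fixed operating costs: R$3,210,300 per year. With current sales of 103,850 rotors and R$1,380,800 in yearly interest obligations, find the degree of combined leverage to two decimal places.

2.67

At 103,850 units, contribution = 103,850 × R$70.64 = R$7,335,964.00.
Subtracting fixed costs: EBIT = R$7,335,964.00 − R$3,210,300 = R$4,125,664.00. Interest = R$1,380,800.00, so EBIT − I = R$2,744,864.00.
DCL = contribution ÷ (EBIT − I) = R$7,335,964.00 ÷ R$2,744,864.00 = 2.6726.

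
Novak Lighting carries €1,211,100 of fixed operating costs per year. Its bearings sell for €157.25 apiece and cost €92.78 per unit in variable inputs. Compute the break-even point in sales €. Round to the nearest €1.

€2,954,017

CM per unit = €157.25 − €92.78 = €64.47; CM ratio = €64.47 / €157.25 = 0.4100.
Break-even revenue = fixed costs × price ÷ CM = €1,211,100 × €157.25 ÷ €64.47 = €2,954,017.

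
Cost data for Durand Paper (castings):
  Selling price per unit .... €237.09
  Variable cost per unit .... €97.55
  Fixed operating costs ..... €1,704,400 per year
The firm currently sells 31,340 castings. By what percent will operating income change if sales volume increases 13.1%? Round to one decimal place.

+21.5%

Total contribution margin = 31,340 × €139.54 = €4,373,183.60.
EBIT = €4,373,183.60 − €1,704,400 = €2,668,783.60.
So DOL = total CM / EBIT = €4,373,183.60 / €2,668,783.60 = 1.6386.
So EBIT moves 1.6386 × (+13.1%) = +21.5%.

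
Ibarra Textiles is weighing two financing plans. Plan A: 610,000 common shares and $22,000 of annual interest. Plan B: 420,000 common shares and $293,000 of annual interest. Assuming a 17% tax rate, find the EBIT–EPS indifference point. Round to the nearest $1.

At indifference, (EBIT − 22,000)(1 − t)/610,000 = (EBIT − 293,000)(1 − t)/420,000.
The (1 − t) factor cancels: (EBIT − 22,000) × 420,000 = (EBIT − 293,000) × 610,000.
EBIT × (610,000 − 420,000) = 293,000 × 610,000 − 22,000 × 420,000 = 169,490,000,000, so EBIT = 169,490,000,000 ÷ 190,000 = 892,052.63.

$892,053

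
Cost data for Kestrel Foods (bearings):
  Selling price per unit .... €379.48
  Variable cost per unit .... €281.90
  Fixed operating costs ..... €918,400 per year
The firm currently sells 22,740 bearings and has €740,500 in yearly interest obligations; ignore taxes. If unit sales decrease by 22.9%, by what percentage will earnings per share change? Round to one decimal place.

Contribution at this volume is 22,740 × €97.58 = €2,218,969.20.
EBIT = €2,218,969.20 − €918,400 = €1,300,569.20.
After interest of €740,500.00, pre-tax earnings = €560,069.20.
DCL = total CM / (EBIT − I) = €2,218,969.20 / €560,069.20 = 3.9620.
%ΔEPS = DCL × %ΔSales = 3.9620 × -22.9% = -90.7%.

-90.7%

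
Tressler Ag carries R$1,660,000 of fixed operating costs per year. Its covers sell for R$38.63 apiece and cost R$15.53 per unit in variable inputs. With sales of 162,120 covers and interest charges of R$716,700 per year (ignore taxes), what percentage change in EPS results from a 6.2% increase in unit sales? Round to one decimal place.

At 162,120 units, contribution = 162,120 × R$23.10 = R$3,744,972.00.
EBIT = R$3,744,972.00 − R$1,660,000 = R$2,084,972.00.
Interest = R$716,700.00, so EBIT − I = R$1,368,272.00.
DCL = total CM / (EBIT − I) = R$3,744,972.00 / R$1,368,272.00 = 2.7370.
EPS therefore changes by 2.7370 × (+6.2%) = +17.0%.

+17.0%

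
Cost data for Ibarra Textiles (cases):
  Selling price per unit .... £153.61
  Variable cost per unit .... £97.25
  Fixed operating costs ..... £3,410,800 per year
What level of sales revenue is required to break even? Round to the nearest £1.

Contribution margin per unit = £153.61 − £97.25 = £56.36, a CM ratio of £56.36 ÷ £153.61 = 0.3669.
Break-even sales = FC ÷ CM ratio = £3,410,800 × £153.61 / £56.36 = £9,296,185.

£9,296,185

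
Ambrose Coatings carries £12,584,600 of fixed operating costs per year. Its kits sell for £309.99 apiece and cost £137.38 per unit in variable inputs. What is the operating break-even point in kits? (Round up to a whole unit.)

Unit CM = price − variable cost = £309.99 − £137.38 = £172.61.
Units to break even: £12,584,600 ÷ £172.61 = 72,907.71, rounded up to 72,908.

72,908 kits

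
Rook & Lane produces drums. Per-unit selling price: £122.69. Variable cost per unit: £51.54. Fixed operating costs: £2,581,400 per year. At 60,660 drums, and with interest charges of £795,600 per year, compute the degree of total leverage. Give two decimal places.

4.60

At 60,660 units, contribution = 60,660 × £71.15 = £4,315,959.00.
EBIT = £4,315,959.00 − £2,581,400 = £1,734,559.00. Interest = £795,600.00, so EBIT − I = £938,959.00.
Degree of total leverage = total CM / (EBIT − interest) = £4,315,959.00 / £938,959.00 = 4.5965.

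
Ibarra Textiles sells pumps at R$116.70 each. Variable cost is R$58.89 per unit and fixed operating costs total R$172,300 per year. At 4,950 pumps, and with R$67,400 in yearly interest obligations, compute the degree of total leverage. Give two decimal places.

Total contribution margin = 4,950 × R$57.81 = R$286,159.50.
EBIT = R$286,159.50 − R$172,300 = R$113,859.50. Interest = R$67,400.00, so EBIT − I = R$46,459.50.
Degree of total leverage = total CM / (EBIT − interest) = R$286,159.50 / R$46,459.50 = 6.1593.

6.16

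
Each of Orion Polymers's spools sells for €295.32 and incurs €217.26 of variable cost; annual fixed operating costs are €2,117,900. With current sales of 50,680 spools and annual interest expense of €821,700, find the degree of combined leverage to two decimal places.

3.89

Total contribution margin = 50,680 × €78.06 = €3,956,080.80.
Subtracting fixed costs: EBIT = €3,956,080.80 − €2,117,900 = €1,838,180.80. Interest = €821,700.00, so EBIT − I = €1,016,480.80.
Degree of total leverage = total CM / (EBIT − interest) = €3,956,080.80 / €1,016,480.80 = 3.8919.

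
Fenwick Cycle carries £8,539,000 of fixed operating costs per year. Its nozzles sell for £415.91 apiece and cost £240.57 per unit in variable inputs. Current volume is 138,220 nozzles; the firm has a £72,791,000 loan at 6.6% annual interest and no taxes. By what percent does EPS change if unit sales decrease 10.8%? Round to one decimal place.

At 138,220 units, contribution = 138,220 × £175.34 = £24,235,494.80.
Operating income = contribution − fixed costs = £24,235,494.80 − £8,539,000 = £15,696,494.80.
After interest of £4,804,206.00, pre-tax earnings = £10,892,288.80.
DCL = total CM / (EBIT − I) = £24,235,494.80 / £10,892,288.80 = 2.2250.
EPS therefore changes by 2.2250 × (-10.8%) = -24.0%.

-24.0%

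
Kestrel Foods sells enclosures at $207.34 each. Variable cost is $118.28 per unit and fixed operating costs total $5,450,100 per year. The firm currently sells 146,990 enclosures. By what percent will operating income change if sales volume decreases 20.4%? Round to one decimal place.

Contribution at this volume is 146,990 × $89.06 = $13,090,929.40.
EBIT = $13,090,929.40 − $5,450,100 = $7,640,829.40.
DOL = contribution ÷ EBIT = $13,090,929.40 ÷ $7,640,829.40 = 1.7133.
So EBIT moves 1.7133 × (-20.4%) = -35.0%.

-35.0%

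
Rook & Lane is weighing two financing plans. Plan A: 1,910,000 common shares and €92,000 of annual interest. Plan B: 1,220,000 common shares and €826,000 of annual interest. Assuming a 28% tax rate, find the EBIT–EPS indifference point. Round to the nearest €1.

€2,123,797

Set EPS_A = EPS_B: (EBIT − €92,000)(1 − 0.28) ÷ 1,910,000 = (EBIT − €826,000)(1 − 0.28) ÷ 1,220,000.
The (1 − t) factor cancels: (EBIT − 92,000) × 1,220,000 = (EBIT − 826,000) × 1,910,000.
Solving, EBIT = (826,000·1,910,000 − 92,000·1,220,000) / (1,910,000 − 1,220,000) = 1,465,420,000,000 / 690,000 = 2,123,797.10.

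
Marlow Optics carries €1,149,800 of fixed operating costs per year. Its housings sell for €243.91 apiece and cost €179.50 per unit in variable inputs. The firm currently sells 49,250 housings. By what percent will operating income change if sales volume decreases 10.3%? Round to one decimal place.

Total contribution margin = 49,250 × €64.41 = €3,172,192.50.
EBIT = €3,172,192.50 − €1,149,800 = €2,022,392.50.
So DOL = total CM / EBIT = €3,172,192.50 / €2,022,392.50 = 1.5685.
%ΔEBIT = DOL × %ΔSales = 1.5685 × -10.3% = -16.2%.

-16.2%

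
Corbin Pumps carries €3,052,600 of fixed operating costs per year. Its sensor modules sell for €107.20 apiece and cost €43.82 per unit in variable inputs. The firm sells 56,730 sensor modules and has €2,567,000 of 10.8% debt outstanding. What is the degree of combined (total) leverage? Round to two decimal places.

13.53

Total contribution margin = 56,730 × €63.38 = €3,595,547.40.
Operating income = contribution − fixed costs = €3,595,547.40 − €3,052,600 = €542,947.40. Interest = €277,236.00, so EBIT − I = €265,711.40.
DCL = contribution ÷ (EBIT − I) = €3,595,547.40 ÷ €265,711.40 = 13.5318.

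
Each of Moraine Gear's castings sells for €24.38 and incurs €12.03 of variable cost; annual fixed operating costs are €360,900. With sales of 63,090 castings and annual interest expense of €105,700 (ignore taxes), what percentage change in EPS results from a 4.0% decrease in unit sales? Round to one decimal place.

At 63,090 units, contribution = 63,090 × €12.35 = €779,161.50.
Operating income = contribution − fixed costs = €779,161.50 − €360,900 = €418,261.50.
Interest = €105,700.00, so EBIT − I = €312,561.50.
Degree of combined leverage = contribution ÷ (EBIT − I) = €779,161.50 ÷ €312,561.50 = 2.4928.
%ΔEPS = DCL × %ΔSales = 2.4928 × -4.0% = -10.0%.

-10.0%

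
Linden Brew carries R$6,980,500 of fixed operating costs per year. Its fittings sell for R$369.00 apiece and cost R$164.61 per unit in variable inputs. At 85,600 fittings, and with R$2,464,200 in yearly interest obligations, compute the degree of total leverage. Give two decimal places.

Contribution at this volume is 85,600 × R$204.39 = R$17,495,784.00.
Subtracting fixed costs: EBIT = R$17,495,784.00 − R$6,980,500 = R$10,515,284.00. Interest = R$2,464,200.00.
DOL = R$17,495,784.00 ÷ R$10,515,284.00 = 1.6638; DFL = R$10,515,284.00 ÷ R$8,051,084.00 = 1.3061.
Combined leverage = 1.6638 × 1.3061 = 2.1731.

2.17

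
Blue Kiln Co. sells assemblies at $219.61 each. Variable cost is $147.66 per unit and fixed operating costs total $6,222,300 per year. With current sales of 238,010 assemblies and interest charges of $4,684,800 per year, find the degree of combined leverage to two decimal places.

2.75

At 238,010 units, contribution = 238,010 × $71.95 = $17,124,819.50.
Subtracting fixed costs: EBIT = $17,124,819.50 − $6,222,300 = $10,902,519.50. Interest = $4,684,800.00.
DOL = $17,124,819.50 ÷ $10,902,519.50 = 1.5707; DFL = $10,902,519.50 ÷ $6,217,719.50 = 1.7535.
DCL = DOL × DFL = 1.5707 × 1.7535 = 2.7542.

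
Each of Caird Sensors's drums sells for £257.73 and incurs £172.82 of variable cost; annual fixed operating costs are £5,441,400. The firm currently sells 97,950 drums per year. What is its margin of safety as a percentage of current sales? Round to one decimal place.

34.6%

Each unit contributes £257.73 − £172.82 = £84.91. Break-even units = £5,441,400 ÷ £84.91 = 64,084.32; break-even revenue = 64,084.32 × £257.73 = £16,516,452.97.
Current sales = 97,950 × £257.73 = £25,244,653.50.
Margin of safety = (£25,244,653.50 − £16,516,452.97) ÷ £25,244,653.50 = 34.6%.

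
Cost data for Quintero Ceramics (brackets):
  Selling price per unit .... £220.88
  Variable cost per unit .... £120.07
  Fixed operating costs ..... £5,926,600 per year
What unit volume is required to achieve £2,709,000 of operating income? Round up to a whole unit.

85,663 brackets

Unit CM = price − variable cost = £220.88 − £120.07 = £100.81.
Required volume = (fixed costs + target profit) ÷ CM = (£5,926,600 + £2,709,000) ÷ £100.81 = 85,662.14, so 85,663 brackets.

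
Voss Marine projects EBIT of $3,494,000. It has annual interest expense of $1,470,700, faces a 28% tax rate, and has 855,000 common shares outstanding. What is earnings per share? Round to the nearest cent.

Pre-tax income = $3,494,000 − $1,470,700.00 = $2,023,300.00.
After tax at 28%: net income = $2,023,300.00 × 0.72 = $1,456,776.00.
Per share: $1,456,776.00 / 855,000 shares = $1.70.

$1.70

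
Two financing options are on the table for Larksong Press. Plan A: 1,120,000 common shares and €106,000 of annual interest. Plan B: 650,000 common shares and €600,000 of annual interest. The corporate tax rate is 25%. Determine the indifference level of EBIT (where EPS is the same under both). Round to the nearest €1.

At indifference, (EBIT − 106,000)(1 − t)/1,120,000 = (EBIT − 600,000)(1 − t)/650,000.
The (1 − t) factor cancels: (EBIT − 106,000) × 650,000 = (EBIT − 600,000) × 1,120,000.
EBIT × (1,120,000 − 650,000) = 600,000 × 1,120,000 − 106,000 × 650,000 = 603,100,000,000, so EBIT = 603,100,000,000 ÷ 470,000 = 1,283,191.49.

€1,283,191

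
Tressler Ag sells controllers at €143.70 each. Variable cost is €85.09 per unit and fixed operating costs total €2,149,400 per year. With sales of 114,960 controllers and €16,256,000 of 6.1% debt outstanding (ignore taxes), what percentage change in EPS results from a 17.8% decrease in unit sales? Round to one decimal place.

Contribution at this volume is 114,960 × €58.61 = €6,737,805.60.
Subtracting fixed costs: EBIT = €6,737,805.60 − €2,149,400 = €4,588,405.60.
Interest = €991,616.00, so EBIT − I = €3,596,789.60.
Degree of combined leverage = contribution ÷ (EBIT − I) = €6,737,805.60 ÷ €3,596,789.60 = 1.8733.
%ΔEPS = DCL × %ΔSales = 1.8733 × -17.8% = -33.3%.

-33.3%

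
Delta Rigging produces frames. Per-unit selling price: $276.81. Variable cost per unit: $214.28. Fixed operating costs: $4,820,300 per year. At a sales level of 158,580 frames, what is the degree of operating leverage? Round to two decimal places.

Contribution at this volume is 158,580 × $62.53 = $9,916,007.40.
EBIT = $9,916,007.40 − $4,820,300 = $5,095,707.40.
Degree of operating leverage = $9,916,007.40 / $5,095,707.40 = 1.9460.

1.95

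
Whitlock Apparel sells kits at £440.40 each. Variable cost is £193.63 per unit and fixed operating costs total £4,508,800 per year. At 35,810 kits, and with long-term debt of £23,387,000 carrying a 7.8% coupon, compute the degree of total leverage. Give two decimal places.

At 35,810 units, contribution = 35,810 × £246.77 = £8,836,833.70.
Subtracting fixed costs: EBIT = £8,836,833.70 − £4,508,800 = £4,328,033.70. Interest = £1,824,186.00.
DOL = £8,836,833.70 ÷ £4,328,033.70 = 2.0418; DFL = £4,328,033.70 ÷ £2,503,847.70 = 1.7286.
Combined leverage = 2.0418 × 1.7286 = 3.5295.

3.53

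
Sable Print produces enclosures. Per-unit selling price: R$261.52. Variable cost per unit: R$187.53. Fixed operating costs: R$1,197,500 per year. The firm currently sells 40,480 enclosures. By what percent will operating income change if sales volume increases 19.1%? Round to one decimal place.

+31.8%

Contribution at this volume is 40,480 × R$73.99 = R$2,995,115.20.
EBIT = R$2,995,115.20 − R$1,197,500 = R$1,797,615.20.
So DOL = total CM / EBIT = R$2,995,115.20 / R$1,797,615.20 = 1.6662.
Operating income changes by 1.6662 × +19.1% = +31.8%.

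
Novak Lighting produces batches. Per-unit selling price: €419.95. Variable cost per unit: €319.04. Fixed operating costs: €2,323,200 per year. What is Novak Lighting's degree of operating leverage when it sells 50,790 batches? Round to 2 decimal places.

At 50,790 units, contribution = 50,790 × €100.91 = €5,125,218.90.
Subtracting fixed costs: EBIT = €5,125,218.90 − €2,323,200 = €2,802,018.90.
DOL = contribution ÷ EBIT = €5,125,218.90 ÷ €2,802,018.90 = 1.8291.

1.83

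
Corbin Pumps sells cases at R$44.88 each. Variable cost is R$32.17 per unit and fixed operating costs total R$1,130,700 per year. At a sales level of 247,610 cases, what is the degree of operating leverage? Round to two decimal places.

At 247,610 units, contribution = 247,610 × R$12.71 = R$3,147,123.10.
EBIT = R$3,147,123.10 − R$1,130,700 = R$2,016,423.10.
Degree of operating leverage = R$3,147,123.10 / R$2,016,423.10 = 1.5607.

1.56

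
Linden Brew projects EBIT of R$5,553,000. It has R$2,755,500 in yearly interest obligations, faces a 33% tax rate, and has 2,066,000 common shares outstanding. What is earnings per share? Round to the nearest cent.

R$0.91

Pre-tax income = R$5,553,000 − R$2,755,500.00 = R$2,797,500.00.
Net income = R$2,797,500.00 × (1 − 0.33) = R$1,874,325.00.
EPS = R$1,874,325.00 ÷ 2,066,000 = R$0.91.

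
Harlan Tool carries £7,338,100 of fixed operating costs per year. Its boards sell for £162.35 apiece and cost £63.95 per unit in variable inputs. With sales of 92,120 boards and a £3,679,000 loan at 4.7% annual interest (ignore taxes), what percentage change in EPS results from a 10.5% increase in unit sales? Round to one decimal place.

+61.3%

At 92,120 units, contribution = 92,120 × £98.40 = £9,064,608.00.
EBIT = £9,064,608.00 − £7,338,100 = £1,726,508.00.
After interest of £172,913.00, pre-tax earnings = £1,553,595.00.
DCL = total CM / (EBIT − I) = £9,064,608.00 / £1,553,595.00 = 5.8346.
EPS therefore changes by 5.8346 × (+10.5%) = +61.3%.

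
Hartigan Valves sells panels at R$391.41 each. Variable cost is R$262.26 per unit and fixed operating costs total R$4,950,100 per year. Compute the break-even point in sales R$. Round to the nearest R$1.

R$15,002,080

Contribution margin per unit = R$391.41 − R$262.26 = R$129.15, a CM ratio of R$129.15 ÷ R$391.41 = 0.3300.
Break-even sales = FC ÷ CM ratio = R$4,950,100 × R$391.41 / R$129.15 = R$15,002,080.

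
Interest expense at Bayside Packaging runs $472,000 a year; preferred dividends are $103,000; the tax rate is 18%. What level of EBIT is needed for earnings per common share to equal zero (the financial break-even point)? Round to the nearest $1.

Grossing the preferred dividend up to pre-tax terms: $103,000 / (1 − 0.18) = $125,609.76.
EPS = 0 when EBIT covers interest plus the pre-tax preferred burden: $472,000 + $125,609.76 = $597,609.76.

$597,610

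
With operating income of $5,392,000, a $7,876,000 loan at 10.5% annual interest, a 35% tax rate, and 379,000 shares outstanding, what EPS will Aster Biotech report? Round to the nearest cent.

$7.83

Interest = $826,980.00, so EBT = $5,392,000 − $826,980.00 = $4,565,020.00.
After tax at 35%: net income = $4,565,020.00 × 0.65 = $2,967,263.00.
EPS = $2,967,263.00 ÷ 379,000 = $7.83.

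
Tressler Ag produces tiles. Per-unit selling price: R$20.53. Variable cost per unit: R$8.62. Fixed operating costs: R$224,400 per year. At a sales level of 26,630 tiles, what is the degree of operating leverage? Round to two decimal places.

Total contribution margin = 26,630 × R$11.91 = R$317,163.30.
Subtracting fixed costs: EBIT = R$317,163.30 − R$224,400 = R$92,763.30.
So DOL = total CM / EBIT = R$317,163.30 / R$92,763.30 = 3.4191.

3.42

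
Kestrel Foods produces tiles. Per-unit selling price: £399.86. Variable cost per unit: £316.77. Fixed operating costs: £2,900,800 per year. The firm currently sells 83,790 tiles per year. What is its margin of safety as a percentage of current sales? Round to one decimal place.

58.3%

Each unit contributes £399.86 − £316.77 = £83.09. Break-even units = £2,900,800 ÷ £83.09 = 34,911.54; break-even revenue = 34,911.54 × £399.86 = £13,959,729.06.
Current sales = 83,790 × £399.86 = £33,504,269.40.
Margin of safety = (£33,504,269.40 − £13,959,729.06) ÷ £33,504,269.40 = 58.3%.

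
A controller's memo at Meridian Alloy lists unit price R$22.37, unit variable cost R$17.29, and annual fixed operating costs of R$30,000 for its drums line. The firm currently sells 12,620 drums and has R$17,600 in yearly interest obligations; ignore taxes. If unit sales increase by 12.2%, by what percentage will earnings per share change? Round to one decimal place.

At 12,620 units, contribution = 12,620 × R$5.08 = R$64,109.60.
Operating income = contribution − fixed costs = R$64,109.60 − R$30,000 = R$34,109.60.
After interest of R$17,600.00, pre-tax earnings = R$16,509.60.
DCL = total CM / (EBIT − I) = R$64,109.60 / R$16,509.60 = 3.8832.
EPS therefore changes by 3.8832 × (+12.2%) = +47.4%.

+47.4%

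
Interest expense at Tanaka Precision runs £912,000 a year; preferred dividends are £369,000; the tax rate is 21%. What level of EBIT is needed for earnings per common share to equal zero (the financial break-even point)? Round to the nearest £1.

£1,379,089

Preferred dividends are paid after tax, so their pre-tax equivalent is £369,000 ÷ (1 − 0.21) = £467,088.61.
EPS = 0 when EBIT covers interest plus the pre-tax preferred burden: £912,000 + £467,088.61 = £1,379,088.61.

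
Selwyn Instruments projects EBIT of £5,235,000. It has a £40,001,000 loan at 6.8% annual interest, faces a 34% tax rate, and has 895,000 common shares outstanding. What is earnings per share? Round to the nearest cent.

Interest = £2,720,068.00, so EBT = £5,235,000 − £2,720,068.00 = £2,514,932.00.
After tax at 34%: net income = £2,514,932.00 × 0.66 = £1,659,855.12.
EPS = £1,659,855.12 ÷ 895,000 = £1.85.

£1.85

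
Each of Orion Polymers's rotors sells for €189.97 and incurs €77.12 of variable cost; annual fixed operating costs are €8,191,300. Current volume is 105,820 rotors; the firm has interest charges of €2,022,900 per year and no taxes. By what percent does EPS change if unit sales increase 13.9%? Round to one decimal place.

+96.1%

Total contribution margin = 105,820 × €112.85 = €11,941,787.00.
EBIT = €11,941,787.00 − €8,191,300 = €3,750,487.00.
After interest of €2,022,900.00, pre-tax earnings = €1,727,587.00.
DCL = total CM / (EBIT − I) = €11,941,787.00 / €1,727,587.00 = 6.9124.
EPS therefore changes by 6.9124 × (+13.9%) = +96.1%.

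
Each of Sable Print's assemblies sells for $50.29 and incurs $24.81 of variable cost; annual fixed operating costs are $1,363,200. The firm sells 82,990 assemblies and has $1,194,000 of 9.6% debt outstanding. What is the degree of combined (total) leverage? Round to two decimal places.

Total contribution margin = 82,990 × $25.48 = $2,114,585.20.
Subtracting fixed costs: EBIT = $2,114,585.20 − $1,363,200 = $751,385.20. Interest = $114,624.00.
DOL = $2,114,585.20 ÷ $751,385.20 = 2.8142; DFL = $751,385.20 ÷ $636,761.20 = 1.1800.
DCL = DOL × DFL = 2.8142 × 1.1800 = 3.3208.

3.32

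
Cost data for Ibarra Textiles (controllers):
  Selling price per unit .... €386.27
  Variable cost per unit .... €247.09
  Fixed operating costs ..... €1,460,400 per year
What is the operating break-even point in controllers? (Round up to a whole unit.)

10,493 controllers

Each unit contributes €386.27 − €247.09 = €139.18.
Break-even Q = €1,460,400 / €139.18 = 10,492.89 → 10,493 controllers.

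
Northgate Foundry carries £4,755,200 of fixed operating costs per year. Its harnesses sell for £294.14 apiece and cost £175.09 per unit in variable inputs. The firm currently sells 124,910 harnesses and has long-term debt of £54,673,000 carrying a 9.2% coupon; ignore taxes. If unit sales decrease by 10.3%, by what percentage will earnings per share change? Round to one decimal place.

Total contribution margin = 124,910 × £119.05 = £14,870,535.50.
Subtracting fixed costs: EBIT = £14,870,535.50 − £4,755,200 = £10,115,335.50.
After interest of £5,029,916.00, pre-tax earnings = £5,085,419.50.
Degree of combined leverage = contribution ÷ (EBIT − I) = £14,870,535.50 ÷ £5,085,419.50 = 2.9242.
%ΔEPS = DCL × %ΔSales = 2.9242 × -10.3% = -30.1%.

-30.1%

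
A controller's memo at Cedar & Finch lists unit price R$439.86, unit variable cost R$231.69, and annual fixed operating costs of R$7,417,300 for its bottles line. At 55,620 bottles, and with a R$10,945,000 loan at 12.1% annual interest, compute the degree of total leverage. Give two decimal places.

4.08

At 55,620 units, contribution = 55,620 × R$208.17 = R$11,578,415.40.
Operating income = contribution − fixed costs = R$11,578,415.40 − R$7,417,300 = R$4,161,115.40. Interest = R$1,324,345.00.
DOL = R$11,578,415.40 ÷ R$4,161,115.40 = 2.7825; DFL = R$4,161,115.40 ÷ R$2,836,770.40 = 1.4668.
DCL = DOL × DFL = 2.7825 × 1.4668 = 4.0814.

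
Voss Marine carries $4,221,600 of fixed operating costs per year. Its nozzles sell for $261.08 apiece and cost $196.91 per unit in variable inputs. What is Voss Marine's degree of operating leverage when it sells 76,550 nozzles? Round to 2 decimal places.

7.11

Contribution at this volume is 76,550 × $64.17 = $4,912,213.50.
Operating income = contribution − fixed costs = $4,912,213.50 − $4,221,600 = $690,613.50.
So DOL = total CM / EBIT = $4,912,213.50 / $690,613.50 = 7.1128.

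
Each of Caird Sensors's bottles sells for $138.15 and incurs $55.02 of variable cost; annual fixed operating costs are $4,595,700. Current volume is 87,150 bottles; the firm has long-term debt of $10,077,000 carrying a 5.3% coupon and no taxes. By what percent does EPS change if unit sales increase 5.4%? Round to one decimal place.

+18.5%

Contribution at this volume is 87,150 × $83.13 = $7,244,779.50.
Subtracting fixed costs: EBIT = $7,244,779.50 − $4,595,700 = $2,649,079.50.
Interest = $534,081.00, so EBIT − I = $2,114,998.50.
DCL = total CM / (EBIT − I) = $7,244,779.50 / $2,114,998.50 = 3.4254.
EPS therefore changes by 3.4254 × (+5.4%) = +18.5%.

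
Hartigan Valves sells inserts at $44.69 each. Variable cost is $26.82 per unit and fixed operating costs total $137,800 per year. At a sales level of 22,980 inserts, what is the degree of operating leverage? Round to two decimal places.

1.51

At 22,980 units, contribution = 22,980 × $17.87 = $410,652.60.
EBIT = $410,652.60 − $137,800 = $272,852.60.
DOL = contribution ÷ EBIT = $410,652.60 ÷ $272,852.60 = 1.5050.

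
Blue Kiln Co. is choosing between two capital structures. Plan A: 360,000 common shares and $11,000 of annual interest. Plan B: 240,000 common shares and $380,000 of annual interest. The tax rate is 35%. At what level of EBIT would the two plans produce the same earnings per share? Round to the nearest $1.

Set EPS_A = EPS_B: (EBIT − $11,000)(1 − 0.35) ÷ 360,000 = (EBIT − $380,000)(1 − 0.35) ÷ 240,000.
Cancelling (1 − t) and cross-multiplying: 240,000·(EBIT − 11,000) = 360,000·(EBIT − 380,000).
Solving, EBIT = (380,000·360,000 − 11,000·240,000) / (360,000 − 240,000) = 134,160,000,000 / 120,000 = 1,118,000.00.

$1,118,000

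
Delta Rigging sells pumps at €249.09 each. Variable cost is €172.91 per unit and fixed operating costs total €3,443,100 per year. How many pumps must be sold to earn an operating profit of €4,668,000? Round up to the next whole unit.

106,473 pumps

Each unit contributes €249.09 − €172.91 = €76.18.
Need Q such that Q × €76.18 − €3,443,100 = €4,668,000, i.e. Q = €8,111,100 / €76.18 = 106,472.83 → 106,473.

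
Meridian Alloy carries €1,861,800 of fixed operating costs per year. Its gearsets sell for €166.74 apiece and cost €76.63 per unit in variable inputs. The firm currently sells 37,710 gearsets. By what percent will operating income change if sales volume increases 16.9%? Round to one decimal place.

At 37,710 units, contribution = 37,710 × €90.11 = €3,398,048.10.
Subtracting fixed costs: EBIT = €3,398,048.10 − €1,861,800 = €1,536,248.10.
Degree of operating leverage = €3,398,048.10 / €1,536,248.10 = 2.2119.
%ΔEBIT = DOL × %ΔSales = 2.2119 × +16.9% = +37.4%.

+37.4%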